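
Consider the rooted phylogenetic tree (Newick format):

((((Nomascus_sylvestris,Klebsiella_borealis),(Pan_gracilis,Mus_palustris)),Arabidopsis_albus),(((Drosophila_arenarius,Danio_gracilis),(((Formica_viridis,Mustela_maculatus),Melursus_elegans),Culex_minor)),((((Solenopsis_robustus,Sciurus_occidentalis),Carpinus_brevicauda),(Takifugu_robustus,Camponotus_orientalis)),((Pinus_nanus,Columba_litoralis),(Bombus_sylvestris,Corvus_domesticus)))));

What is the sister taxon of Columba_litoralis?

Pinus_nanus

Columba_litoralis attaches to the tree at the node subtending (Pinus_nanus,Columba_litoralis).
The other lineage descending from that same node — the sister group — is the single tip Pinus_nanus.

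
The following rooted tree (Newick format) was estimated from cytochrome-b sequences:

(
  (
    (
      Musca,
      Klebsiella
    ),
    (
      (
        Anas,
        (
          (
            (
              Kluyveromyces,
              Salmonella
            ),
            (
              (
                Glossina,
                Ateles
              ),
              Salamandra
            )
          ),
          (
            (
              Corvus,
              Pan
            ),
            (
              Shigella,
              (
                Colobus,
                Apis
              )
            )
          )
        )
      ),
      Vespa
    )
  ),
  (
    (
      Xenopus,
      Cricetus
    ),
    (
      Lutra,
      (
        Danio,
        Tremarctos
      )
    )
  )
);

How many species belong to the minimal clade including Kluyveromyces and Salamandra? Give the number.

The MRCA of Kluyveromyces and Salamandra is the node subtending ((Kluyveromyces,Salmonella),((Glossina,Ateles),Salamandra)).
That clade contains 5 terminal taxa: Ateles, Glossina, Kluyveromyces, Salamandra, Salmonella.

5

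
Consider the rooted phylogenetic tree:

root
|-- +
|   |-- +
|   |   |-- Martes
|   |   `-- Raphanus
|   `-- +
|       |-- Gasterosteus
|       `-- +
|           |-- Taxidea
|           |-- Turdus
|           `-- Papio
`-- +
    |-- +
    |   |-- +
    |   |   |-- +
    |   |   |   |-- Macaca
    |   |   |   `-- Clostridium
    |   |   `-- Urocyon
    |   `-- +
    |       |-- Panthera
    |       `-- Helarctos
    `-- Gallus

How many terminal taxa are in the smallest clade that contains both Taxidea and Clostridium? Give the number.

12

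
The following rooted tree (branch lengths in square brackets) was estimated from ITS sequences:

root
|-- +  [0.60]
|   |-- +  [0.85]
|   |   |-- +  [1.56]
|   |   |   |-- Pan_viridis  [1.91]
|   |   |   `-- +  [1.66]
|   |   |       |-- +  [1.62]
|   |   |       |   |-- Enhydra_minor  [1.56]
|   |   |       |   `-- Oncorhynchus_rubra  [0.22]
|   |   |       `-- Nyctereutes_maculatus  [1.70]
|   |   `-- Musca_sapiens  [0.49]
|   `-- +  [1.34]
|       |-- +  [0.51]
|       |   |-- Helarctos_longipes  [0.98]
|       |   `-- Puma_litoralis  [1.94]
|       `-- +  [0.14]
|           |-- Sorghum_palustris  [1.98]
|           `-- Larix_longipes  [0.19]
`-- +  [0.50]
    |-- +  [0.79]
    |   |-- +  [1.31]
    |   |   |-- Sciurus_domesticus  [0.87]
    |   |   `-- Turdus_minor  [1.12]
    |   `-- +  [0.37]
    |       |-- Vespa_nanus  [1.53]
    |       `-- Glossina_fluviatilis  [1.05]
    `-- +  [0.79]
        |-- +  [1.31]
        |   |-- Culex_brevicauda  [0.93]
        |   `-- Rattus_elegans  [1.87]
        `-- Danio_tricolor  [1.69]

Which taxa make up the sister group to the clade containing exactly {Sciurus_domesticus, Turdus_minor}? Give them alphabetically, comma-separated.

Glossina_fluviatilis, Vespa_nanus

The clade containing exactly {Sciurus_domesticus, Turdus_minor} attaches to the tree at the node subtending ((Sciurus_domesticus,Turdus_minor),(Vespa_nanus,Glossina_fluviatilis)).
The other lineage descending from that same node — the sister group — is (Vespa_nanus,Glossina_fluviatilis); its 2 tips in alphabetical order are the answer.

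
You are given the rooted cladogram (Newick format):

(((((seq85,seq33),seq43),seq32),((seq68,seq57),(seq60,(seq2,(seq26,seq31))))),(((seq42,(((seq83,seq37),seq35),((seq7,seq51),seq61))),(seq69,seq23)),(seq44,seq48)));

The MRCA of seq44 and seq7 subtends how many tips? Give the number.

11

The MRCA of seq44 and seq7 is the node subtending (((seq42,(((seq83,seq37),seq35),((seq7,seq51),seq61))),(seq69,seq23)),(seq44,seq48)).
That clade contains 11 terminal taxa: seq23, seq35, seq37, seq42, seq44, seq48, seq51, seq61, seq69, seq7, seq83.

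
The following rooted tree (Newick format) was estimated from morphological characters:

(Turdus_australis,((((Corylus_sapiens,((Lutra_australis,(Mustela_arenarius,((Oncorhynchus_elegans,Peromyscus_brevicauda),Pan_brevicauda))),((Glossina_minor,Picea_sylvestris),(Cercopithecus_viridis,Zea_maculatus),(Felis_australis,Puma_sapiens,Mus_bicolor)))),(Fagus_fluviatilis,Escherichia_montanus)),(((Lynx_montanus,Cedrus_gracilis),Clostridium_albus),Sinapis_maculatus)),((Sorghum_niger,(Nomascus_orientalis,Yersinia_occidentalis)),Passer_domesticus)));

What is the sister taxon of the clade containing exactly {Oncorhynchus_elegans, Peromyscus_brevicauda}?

The clade containing exactly {Oncorhynchus_elegans, Peromyscus_brevicauda} attaches to the tree at the node subtending ((Oncorhynchus_elegans,Peromyscus_brevicauda),Pan_brevicauda).
The other lineage descending from that same node — the sister group — is the single tip Pan_brevicauda.

Pan_brevicauda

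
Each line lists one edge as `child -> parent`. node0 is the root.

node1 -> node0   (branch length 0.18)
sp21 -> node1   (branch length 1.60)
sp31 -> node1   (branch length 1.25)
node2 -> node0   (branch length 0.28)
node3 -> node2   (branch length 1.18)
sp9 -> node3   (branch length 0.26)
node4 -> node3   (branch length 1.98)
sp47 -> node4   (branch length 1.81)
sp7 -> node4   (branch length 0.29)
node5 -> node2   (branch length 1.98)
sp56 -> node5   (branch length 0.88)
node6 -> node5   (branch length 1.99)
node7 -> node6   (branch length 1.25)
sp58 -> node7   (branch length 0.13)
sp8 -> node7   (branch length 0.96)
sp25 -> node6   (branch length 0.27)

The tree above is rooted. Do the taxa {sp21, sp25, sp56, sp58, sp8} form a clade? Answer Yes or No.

No

The MRCA of the listed taxa is the root, so the smallest clade containing them is the whole tree.
That clade also contains sp31, sp47, sp7, sp9, which are not in the proposed group, so the group is not monophyletic.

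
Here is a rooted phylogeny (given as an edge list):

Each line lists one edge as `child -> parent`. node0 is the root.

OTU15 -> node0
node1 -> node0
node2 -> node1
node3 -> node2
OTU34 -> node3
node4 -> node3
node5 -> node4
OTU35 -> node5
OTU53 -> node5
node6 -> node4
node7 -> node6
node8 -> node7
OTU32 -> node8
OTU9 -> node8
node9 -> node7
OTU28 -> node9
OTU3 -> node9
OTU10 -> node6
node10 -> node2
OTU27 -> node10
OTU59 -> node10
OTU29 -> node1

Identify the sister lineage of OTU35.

OTU35 attaches to the tree at the node subtending (OTU35,OTU53).
The other lineage descending from that same node — the sister group — is the single tip OTU53.

OTU53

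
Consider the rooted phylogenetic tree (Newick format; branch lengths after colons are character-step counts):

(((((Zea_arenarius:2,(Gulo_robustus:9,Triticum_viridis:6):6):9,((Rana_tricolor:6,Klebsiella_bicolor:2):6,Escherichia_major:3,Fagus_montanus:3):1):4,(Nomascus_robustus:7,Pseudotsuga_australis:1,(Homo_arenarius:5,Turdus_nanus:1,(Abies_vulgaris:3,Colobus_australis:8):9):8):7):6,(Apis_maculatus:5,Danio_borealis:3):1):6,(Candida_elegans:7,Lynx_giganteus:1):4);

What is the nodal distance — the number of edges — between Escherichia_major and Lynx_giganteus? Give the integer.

The MRCA of Escherichia_major and Lynx_giganteus is the root of the tree.
From Escherichia_major up to that node: 5 branches. From Lynx_giganteus up to the same node: 2 branches. Total: 5 + 2 = 7.

7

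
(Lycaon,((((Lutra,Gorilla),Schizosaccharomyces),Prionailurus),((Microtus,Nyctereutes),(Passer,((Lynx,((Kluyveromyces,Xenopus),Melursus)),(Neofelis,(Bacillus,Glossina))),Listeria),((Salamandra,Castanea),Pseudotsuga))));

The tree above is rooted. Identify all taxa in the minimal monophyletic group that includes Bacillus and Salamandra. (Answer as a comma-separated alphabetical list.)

Tracing Bacillus: it sits inside (Bacillus,Glossina).
Tracing Salamandra: it sits inside (Salamandra,Castanea).
The smallest clade enclosing both is ((Microtus,Nyctereutes),(Passer,((Lynx,((Kluyveromyces,Xenopus),Melursus)),(Neofelis,(Bacillus,Glossina))),Listeria),((Salamandra,Castanea),Pseudotsuga)); the answer is its 14 terminal taxa in alphabetical order.

Bacillus, Castanea, Glossina, Kluyveromyces, Listeria, Lynx, Melursus, Microtus, Neofelis, Nyctereutes, Passer, Pseudotsuga, Salamandra, Xenopus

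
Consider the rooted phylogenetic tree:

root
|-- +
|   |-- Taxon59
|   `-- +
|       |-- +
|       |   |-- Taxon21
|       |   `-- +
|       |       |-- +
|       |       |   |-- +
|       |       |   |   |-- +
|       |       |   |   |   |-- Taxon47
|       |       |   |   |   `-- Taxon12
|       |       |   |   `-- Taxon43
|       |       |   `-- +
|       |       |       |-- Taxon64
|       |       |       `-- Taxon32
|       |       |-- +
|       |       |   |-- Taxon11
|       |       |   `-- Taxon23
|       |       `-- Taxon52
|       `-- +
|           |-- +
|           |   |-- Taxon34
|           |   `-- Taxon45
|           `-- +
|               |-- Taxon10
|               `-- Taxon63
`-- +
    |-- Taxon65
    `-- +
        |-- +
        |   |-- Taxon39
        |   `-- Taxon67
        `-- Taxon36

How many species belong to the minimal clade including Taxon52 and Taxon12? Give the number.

8

The MRCA of Taxon52 and Taxon12 is the node subtending ((((Taxon47,Taxon12),Taxon43),(Taxon64,Taxon32)),(Taxon11,Taxon23),Taxon52).
That clade contains 8 terminal taxa: Taxon11, Taxon12, Taxon23, Taxon32, Taxon43, Taxon47, Taxon52, Taxon64.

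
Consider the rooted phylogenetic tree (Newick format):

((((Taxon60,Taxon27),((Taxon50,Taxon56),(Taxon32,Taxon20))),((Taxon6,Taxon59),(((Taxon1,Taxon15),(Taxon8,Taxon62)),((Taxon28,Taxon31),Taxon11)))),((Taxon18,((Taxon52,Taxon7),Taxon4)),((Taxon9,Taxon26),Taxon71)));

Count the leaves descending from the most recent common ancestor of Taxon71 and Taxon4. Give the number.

7

The MRCA of Taxon71 and Taxon4 is the node subtending ((Taxon18,((Taxon52,Taxon7),Taxon4)),((Taxon9,Taxon26),Taxon71)).
That clade contains 7 terminal taxa: Taxon18, Taxon26, Taxon4, Taxon52, Taxon7, Taxon71, Taxon9.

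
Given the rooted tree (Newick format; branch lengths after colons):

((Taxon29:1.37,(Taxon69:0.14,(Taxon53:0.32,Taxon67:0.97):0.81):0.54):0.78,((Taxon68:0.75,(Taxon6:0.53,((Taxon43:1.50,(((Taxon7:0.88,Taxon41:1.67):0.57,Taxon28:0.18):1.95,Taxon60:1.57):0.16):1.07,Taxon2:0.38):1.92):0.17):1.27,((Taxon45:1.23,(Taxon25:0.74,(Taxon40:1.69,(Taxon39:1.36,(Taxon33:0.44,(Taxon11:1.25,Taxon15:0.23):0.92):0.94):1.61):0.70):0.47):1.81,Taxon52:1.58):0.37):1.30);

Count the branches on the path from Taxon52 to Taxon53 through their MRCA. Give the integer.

7

The MRCA of Taxon52 and Taxon53 is the root of the tree.
From Taxon52 up to that node: 3 branches. From Taxon53 up to the same node: 4 branches. Total: 3 + 4 = 7.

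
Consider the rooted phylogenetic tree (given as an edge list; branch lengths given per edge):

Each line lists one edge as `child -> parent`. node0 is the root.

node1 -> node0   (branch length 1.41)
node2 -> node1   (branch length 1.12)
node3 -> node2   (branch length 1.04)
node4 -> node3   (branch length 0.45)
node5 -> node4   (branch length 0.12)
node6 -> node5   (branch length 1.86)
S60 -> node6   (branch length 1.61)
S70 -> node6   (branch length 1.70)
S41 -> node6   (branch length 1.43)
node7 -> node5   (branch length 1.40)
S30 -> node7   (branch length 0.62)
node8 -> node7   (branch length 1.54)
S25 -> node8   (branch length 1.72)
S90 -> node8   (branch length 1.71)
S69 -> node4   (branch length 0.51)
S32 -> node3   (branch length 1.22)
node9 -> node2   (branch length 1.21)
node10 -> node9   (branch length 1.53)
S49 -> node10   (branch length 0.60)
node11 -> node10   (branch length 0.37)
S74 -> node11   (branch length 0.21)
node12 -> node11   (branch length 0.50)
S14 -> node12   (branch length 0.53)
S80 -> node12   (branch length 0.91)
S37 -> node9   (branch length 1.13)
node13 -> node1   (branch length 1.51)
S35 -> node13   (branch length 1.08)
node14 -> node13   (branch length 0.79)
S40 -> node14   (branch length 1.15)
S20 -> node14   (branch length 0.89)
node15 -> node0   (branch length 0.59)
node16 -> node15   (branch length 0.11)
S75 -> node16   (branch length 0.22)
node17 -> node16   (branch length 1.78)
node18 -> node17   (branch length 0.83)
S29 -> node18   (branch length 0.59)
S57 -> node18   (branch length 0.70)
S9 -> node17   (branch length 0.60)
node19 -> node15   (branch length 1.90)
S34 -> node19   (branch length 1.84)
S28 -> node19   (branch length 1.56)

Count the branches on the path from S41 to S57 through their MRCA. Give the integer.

12

The MRCA of S41 and S57 is the root of the tree.
From S41 up to that node: 7 branches. From S57 up to the same node: 5 branches. Total: 7 + 5 = 12.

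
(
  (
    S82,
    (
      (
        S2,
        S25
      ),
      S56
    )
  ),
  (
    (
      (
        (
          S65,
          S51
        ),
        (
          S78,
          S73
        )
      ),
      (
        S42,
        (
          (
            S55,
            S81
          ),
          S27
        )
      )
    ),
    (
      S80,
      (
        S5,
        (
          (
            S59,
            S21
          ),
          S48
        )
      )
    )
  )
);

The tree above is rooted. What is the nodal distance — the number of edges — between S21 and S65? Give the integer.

9

The MRCA of S21 and S65 is the node subtending ((((S65,S51),(S78,S73)),(S42,((S55,S81),S27))),(S80,(S5,((S59,S21),S48)))).
From S21 up to that node: 5 branches. From S65 up to the same node: 4 branches. Total: 5 + 4 = 9.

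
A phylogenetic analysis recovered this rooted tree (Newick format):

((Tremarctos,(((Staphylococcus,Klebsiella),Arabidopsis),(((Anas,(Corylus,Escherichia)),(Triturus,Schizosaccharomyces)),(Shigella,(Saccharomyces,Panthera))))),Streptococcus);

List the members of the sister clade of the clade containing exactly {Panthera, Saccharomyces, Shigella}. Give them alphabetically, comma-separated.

Anas, Corylus, Escherichia, Schizosaccharomyces, Triturus

The clade containing exactly {Panthera, Saccharomyces, Shigella} attaches to the tree at the node subtending (((Anas,(Corylus,Escherichia)),(Triturus,Schizosaccharomyces)),(Shigella,(Saccharomyces,Panthera))).
The other lineage descending from that same node — the sister group — is ((Anas,(Corylus,Escherichia)),(Triturus,Schizosaccharomyces)); its 5 tips in alphabetical order are the answer.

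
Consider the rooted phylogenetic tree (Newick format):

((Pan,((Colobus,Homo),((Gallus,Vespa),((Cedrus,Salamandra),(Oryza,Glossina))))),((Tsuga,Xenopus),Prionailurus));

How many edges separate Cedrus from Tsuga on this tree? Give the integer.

9

The MRCA of Cedrus and Tsuga is the root of the tree.
From Cedrus up to that node: 6 branches. From Tsuga up to the same node: 3 branches. Total: 6 + 3 = 9.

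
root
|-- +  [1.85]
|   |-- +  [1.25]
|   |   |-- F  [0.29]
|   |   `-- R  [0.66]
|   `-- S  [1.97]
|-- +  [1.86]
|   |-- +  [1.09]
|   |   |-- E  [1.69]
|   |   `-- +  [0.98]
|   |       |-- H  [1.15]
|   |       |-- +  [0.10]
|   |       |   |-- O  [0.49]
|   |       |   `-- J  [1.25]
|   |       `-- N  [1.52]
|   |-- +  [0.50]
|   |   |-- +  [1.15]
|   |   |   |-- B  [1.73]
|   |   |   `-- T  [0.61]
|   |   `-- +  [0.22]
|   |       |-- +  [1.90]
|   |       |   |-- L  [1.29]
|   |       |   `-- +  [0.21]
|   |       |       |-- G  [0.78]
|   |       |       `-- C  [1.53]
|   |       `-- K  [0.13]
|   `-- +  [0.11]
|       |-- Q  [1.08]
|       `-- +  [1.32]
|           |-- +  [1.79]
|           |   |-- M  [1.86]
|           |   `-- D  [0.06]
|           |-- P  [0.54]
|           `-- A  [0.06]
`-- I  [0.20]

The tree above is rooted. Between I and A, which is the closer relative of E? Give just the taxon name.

A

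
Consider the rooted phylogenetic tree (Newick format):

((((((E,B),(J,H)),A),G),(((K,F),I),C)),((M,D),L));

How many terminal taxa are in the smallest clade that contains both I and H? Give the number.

10

The MRCA of I and H is the node subtending (((((E,B),(J,H)),A),G),(((K,F),I),C)).
That clade contains 10 terminal taxa: A, B, C, E, F, G, H, I, J, K.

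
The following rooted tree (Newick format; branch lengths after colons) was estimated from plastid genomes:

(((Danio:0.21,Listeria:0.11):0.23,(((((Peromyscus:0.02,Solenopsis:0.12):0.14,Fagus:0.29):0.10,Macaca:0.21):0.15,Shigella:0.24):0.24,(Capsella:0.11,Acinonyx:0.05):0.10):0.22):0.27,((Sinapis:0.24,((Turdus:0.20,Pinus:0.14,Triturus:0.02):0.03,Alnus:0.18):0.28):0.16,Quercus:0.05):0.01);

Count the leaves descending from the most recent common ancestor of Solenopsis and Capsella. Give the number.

7

The MRCA of Solenopsis and Capsella is the node subtending (((((Peromyscus,Solenopsis),Fagus),Macaca),Shigella),(Capsella,Acinonyx)).
That clade contains 7 terminal taxa: Acinonyx, Capsella, Fagus, Macaca, Peromyscus, Shigella, Solenopsis.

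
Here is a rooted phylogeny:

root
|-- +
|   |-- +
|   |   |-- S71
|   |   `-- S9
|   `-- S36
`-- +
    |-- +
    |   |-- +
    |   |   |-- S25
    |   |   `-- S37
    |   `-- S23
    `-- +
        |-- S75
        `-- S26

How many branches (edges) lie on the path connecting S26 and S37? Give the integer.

5

The MRCA of S26 and S37 is the node subtending (((S25,S37),S23),(S75,S26)).
From S26 up to that node: 2 branches. From S37 up to the same node: 3 branches. Total: 2 + 3 = 5.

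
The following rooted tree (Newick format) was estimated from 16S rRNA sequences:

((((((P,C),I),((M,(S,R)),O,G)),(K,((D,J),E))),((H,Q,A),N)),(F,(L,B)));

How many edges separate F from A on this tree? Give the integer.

The MRCA of F and A is the root of the tree.
From F up to that node: 2 branches. From A up to the same node: 4 branches. Total: 2 + 4 = 6.

6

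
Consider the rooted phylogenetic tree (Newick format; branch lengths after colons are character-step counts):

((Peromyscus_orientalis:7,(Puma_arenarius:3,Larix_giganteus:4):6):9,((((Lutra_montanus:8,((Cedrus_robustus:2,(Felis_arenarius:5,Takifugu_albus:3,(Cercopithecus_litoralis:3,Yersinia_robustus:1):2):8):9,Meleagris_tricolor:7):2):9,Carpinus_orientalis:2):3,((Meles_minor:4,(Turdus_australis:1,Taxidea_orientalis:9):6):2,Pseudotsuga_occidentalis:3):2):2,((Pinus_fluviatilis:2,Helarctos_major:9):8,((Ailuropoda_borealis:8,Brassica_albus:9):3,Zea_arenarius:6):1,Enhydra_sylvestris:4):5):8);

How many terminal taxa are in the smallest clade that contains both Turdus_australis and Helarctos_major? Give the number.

The MRCA of Turdus_australis and Helarctos_major is the node subtending ((((Lutra_montanus,((Cedrus_robustus,(Felis_arenarius,Takifugu_albus,(Cercopithecus_litoralis,Yersinia_robustus))),Meleagris_tricolor)),Carpinus_orientalis),((Meles_minor,(Turdus_australis,Taxidea_orientalis)),Pseudotsuga_occidentalis)),((Pinus_fluviatilis,Helarctos_major),((Ailuropoda_borealis,Brassica_albus),Zea_arenarius),Enhydra_sylvestris)).
That clade contains 18 terminal taxa: Ailuropoda_borealis, Brassica_albus, Carpinus_orientalis, Cedrus_robustus, Cercopithecus_litoralis, Enhydra_sylvestris, Felis_arenarius, Helarctos_major, Lutra_montanus, Meleagris_tricolor, Meles_minor, Pinus_fluviatilis, Pseudotsuga_occidentalis, Takifugu_albus, Taxidea_orientalis, Turdus_australis, Yersinia_robustus, Zea_arenarius.

18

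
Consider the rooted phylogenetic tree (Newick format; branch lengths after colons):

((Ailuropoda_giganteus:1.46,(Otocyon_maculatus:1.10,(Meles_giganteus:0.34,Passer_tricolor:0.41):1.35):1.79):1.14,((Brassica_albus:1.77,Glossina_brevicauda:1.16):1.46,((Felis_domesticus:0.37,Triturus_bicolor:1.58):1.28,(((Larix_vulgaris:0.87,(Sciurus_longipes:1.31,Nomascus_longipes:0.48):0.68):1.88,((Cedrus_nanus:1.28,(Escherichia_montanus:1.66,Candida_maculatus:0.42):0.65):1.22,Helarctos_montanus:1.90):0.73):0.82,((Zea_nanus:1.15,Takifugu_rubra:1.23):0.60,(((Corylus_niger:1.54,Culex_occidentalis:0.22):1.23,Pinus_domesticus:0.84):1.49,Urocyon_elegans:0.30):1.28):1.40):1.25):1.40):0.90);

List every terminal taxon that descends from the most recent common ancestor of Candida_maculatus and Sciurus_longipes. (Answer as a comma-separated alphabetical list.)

Candida_maculatus, Cedrus_nanus, Escherichia_montanus, Helarctos_montanus, Larix_vulgaris, Nomascus_longipes, Sciurus_longipes

Tracing Candida_maculatus: it sits inside (Escherichia_montanus,Candida_maculatus).
Tracing Sciurus_longipes: it sits inside (Sciurus_longipes,Nomascus_longipes).
The smallest clade enclosing both is ((Larix_vulgaris,(Sciurus_longipes,Nomascus_longipes)),((Cedrus_nanus,(Escherichia_montanus,Candida_maculatus)),Helarctos_montanus)); the answer is its 7 terminal taxa in alphabetical order.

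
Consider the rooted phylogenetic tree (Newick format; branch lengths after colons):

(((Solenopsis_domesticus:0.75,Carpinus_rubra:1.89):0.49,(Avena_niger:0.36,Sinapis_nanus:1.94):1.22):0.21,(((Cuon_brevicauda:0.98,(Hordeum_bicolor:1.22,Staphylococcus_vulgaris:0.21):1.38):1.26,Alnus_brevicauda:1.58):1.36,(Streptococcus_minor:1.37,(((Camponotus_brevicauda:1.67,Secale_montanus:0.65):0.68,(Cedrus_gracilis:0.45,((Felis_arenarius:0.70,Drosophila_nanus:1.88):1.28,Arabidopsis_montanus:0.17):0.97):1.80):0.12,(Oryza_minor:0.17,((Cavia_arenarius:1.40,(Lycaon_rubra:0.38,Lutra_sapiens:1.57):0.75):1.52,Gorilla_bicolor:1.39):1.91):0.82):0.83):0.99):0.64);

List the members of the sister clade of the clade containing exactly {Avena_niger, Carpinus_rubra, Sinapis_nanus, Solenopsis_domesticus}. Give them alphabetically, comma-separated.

The clade containing exactly {Avena_niger, Carpinus_rubra, Sinapis_nanus, Solenopsis_domesticus} attaches directly to the root of the tree.
The other lineage descending from that same node — the sister group — is (((Cuon_brevicauda,(Hordeum_bicolor,Staphylococcus_vulgaris)),Alnus_brevicauda),(Streptococcus_minor,(((Camponotus_brevicauda,Secale_montanus),(Cedrus_gracilis,((Felis_arenarius,Drosophila_nanus),Arabidopsis_montanus))),(Oryza_minor,((Cavia_arenarius,(Lycaon_rubra,Lutra_sapiens)),Gorilla_bicolor))))); its 16 tips in alphabetical order are the answer.

Alnus_brevicauda, Arabidopsis_montanus, Camponotus_brevicauda, Cavia_arenarius, Cedrus_gracilis, Cuon_brevicauda, Drosophila_nanus, Felis_arenarius, Gorilla_bicolor, Hordeum_bicolor, Lutra_sapiens, Lycaon_rubra, Oryza_minor, Secale_montanus, Staphylococcus_vulgaris, Streptococcus_minor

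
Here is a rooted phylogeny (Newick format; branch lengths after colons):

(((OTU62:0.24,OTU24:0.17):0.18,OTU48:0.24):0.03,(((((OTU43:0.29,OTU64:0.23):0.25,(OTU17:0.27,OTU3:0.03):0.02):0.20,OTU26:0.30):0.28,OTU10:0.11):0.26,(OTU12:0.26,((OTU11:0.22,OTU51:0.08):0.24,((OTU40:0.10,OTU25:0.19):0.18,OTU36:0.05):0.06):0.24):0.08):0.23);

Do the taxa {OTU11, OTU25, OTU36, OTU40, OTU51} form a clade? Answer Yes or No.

Yes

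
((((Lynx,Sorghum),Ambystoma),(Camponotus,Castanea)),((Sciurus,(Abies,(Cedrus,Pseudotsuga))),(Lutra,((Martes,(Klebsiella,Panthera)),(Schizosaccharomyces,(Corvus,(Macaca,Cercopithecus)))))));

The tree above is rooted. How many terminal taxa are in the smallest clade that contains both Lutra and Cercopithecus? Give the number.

The MRCA of Lutra and Cercopithecus is the node subtending (Lutra,((Martes,(Klebsiella,Panthera)),(Schizosaccharomyces,(Corvus,(Macaca,Cercopithecus))))).
That clade contains 8 terminal taxa: Cercopithecus, Corvus, Klebsiella, Lutra, Macaca, Martes, Panthera, Schizosaccharomyces.

8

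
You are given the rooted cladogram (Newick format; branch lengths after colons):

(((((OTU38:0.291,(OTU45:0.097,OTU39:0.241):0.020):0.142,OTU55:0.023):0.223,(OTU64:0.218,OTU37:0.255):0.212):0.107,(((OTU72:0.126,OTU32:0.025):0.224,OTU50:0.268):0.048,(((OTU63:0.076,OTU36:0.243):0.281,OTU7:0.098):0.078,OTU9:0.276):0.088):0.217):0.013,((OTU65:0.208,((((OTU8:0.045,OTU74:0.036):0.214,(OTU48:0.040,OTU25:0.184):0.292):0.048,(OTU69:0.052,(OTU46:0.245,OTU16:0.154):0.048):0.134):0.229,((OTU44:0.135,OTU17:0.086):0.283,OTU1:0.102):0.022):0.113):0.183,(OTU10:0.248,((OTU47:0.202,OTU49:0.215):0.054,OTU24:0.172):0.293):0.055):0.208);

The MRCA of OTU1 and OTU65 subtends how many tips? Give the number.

The MRCA of OTU1 and OTU65 is the node subtending (OTU65,((((OTU8,OTU74),(OTU48,OTU25)),(OTU69,(OTU46,OTU16))),((OTU44,OTU17),OTU1))).
That clade contains 11 terminal taxa: OTU1, OTU16, OTU17, OTU25, OTU44, OTU46, OTU48, OTU65, OTU69, OTU74, OTU8.

11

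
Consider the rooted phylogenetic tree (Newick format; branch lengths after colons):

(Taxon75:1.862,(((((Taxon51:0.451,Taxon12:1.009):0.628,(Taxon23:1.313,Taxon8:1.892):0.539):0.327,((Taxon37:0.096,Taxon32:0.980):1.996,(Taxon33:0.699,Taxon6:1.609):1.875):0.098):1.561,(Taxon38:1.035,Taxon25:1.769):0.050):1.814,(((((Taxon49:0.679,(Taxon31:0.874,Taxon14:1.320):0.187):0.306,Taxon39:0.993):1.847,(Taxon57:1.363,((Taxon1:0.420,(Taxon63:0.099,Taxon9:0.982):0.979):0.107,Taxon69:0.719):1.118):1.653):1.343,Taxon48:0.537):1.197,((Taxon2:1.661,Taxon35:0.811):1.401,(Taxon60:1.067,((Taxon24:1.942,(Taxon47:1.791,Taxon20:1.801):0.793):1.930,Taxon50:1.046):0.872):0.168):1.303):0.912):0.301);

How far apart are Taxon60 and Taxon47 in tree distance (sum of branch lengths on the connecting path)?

6.453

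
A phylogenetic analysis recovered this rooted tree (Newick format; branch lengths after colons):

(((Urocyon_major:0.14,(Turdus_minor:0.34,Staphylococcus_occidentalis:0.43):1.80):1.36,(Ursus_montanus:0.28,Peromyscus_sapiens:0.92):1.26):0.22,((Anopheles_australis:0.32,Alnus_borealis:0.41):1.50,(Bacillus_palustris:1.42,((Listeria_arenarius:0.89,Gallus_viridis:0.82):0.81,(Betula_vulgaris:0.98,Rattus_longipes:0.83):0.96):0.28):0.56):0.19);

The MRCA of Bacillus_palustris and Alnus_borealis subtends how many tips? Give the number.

The MRCA of Bacillus_palustris and Alnus_borealis is the node subtending ((Anopheles_australis,Alnus_borealis),(Bacillus_palustris,((Listeria_arenarius,Gallus_viridis),(Betula_vulgaris,Rattus_longipes)))).
That clade contains 7 terminal taxa: Alnus_borealis, Anopheles_australis, Bacillus_palustris, Betula_vulgaris, Gallus_viridis, Listeria_arenarius, Rattus_longipes.

7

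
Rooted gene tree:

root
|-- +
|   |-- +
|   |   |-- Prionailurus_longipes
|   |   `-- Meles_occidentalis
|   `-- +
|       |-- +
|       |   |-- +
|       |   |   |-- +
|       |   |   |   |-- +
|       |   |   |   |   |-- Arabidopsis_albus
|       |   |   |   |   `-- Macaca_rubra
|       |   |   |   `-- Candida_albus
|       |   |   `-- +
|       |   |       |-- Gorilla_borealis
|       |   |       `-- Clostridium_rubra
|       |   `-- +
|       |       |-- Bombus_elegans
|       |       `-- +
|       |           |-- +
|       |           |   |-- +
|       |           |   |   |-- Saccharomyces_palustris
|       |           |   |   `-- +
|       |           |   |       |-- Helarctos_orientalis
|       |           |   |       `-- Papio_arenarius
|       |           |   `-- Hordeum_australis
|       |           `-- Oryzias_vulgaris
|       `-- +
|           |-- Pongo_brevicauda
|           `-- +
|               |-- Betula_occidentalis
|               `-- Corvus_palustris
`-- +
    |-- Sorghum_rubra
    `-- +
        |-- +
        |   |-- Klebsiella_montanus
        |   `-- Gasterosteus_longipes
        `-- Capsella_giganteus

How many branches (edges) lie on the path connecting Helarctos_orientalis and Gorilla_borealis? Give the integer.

9

The MRCA of Helarctos_orientalis and Gorilla_borealis is the node subtending ((((Arabidopsis_albus,Macaca_rubra),Candida_albus),(Gorilla_borealis,Clostridium_rubra)),(Bombus_elegans,(((Saccharomyces_palustris,(Helarctos_orientalis,Papio_arenarius)),Hordeum_australis),Oryzias_vulgaris))).
From Helarctos_orientalis up to that node: 6 branches. From Gorilla_borealis up to the same node: 3 branches. Total: 6 + 3 = 9.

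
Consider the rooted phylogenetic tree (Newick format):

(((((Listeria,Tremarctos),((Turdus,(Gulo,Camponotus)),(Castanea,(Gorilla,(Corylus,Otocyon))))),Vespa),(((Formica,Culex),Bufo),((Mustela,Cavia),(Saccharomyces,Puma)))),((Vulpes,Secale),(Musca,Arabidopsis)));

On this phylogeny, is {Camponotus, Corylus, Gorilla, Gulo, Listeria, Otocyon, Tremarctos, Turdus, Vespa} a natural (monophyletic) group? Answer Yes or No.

No

The MRCA of the listed taxa subtends (((Listeria,Tremarctos),((Turdus,(Gulo,Camponotus)),(Castanea,(Gorilla,(Corylus,Otocyon))))),Vespa).
That clade also contains Castanea, which is not in the proposed group, so the group is not monophyletic.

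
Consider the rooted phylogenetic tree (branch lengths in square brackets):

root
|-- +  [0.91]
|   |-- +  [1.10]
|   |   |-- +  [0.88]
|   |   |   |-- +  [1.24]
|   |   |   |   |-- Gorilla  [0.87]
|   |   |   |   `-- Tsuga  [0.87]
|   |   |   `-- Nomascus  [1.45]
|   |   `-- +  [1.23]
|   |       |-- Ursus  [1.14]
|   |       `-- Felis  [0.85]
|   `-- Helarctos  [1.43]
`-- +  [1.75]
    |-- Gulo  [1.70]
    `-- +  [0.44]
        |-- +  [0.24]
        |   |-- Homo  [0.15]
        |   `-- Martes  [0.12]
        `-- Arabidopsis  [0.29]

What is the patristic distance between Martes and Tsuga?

7.55

The path runs Martes → … → MRCA → … → Tsuga; the MRCA is the root of the tree.
Branch lengths along that path: 0.12 + 0.24 + 0.44 + 1.75 + 0.91 + 1.10 + 0.88 + 1.24 + 0.87 = 7.55.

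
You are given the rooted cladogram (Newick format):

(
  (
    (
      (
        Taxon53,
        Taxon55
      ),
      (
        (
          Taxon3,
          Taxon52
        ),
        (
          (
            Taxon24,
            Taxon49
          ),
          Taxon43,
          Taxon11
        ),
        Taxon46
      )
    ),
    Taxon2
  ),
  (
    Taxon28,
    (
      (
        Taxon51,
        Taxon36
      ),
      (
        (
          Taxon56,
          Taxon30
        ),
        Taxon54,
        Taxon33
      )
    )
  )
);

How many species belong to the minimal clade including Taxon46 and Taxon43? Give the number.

The MRCA of Taxon46 and Taxon43 is the node subtending ((Taxon3,Taxon52),((Taxon24,Taxon49),Taxon43,Taxon11),Taxon46).
That clade contains 7 terminal taxa: Taxon11, Taxon24, Taxon3, Taxon43, Taxon46, Taxon49, Taxon52.

7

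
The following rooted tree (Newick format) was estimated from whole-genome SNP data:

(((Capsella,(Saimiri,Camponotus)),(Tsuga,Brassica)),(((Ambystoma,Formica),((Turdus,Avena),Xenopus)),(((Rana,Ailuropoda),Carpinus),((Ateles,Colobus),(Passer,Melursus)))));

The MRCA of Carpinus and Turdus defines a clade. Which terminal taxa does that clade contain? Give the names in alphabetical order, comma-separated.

Ailuropoda, Ambystoma, Ateles, Avena, Carpinus, Colobus, Formica, Melursus, Passer, Rana, Turdus, Xenopus

Tracing Carpinus: it sits inside ((Rana,Ailuropoda),Carpinus).
Tracing Turdus: it sits inside (Turdus,Avena).
The smallest clade enclosing both is (((Ambystoma,Formica),((Turdus,Avena),Xenopus)),(((Rana,Ailuropoda),Carpinus),((Ateles,Colobus),(Passer,Melursus)))); the answer is its 12 terminal taxa in alphabetical order.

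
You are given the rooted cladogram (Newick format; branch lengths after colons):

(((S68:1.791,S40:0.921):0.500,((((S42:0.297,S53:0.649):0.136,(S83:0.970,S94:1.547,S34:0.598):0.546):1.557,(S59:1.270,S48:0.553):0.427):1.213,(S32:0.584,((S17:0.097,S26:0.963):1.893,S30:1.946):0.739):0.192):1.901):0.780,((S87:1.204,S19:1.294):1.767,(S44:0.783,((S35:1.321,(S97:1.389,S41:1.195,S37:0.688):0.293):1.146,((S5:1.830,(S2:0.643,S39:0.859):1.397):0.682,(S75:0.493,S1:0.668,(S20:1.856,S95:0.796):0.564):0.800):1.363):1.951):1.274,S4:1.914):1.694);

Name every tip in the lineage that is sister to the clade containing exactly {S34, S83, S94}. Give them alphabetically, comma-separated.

The clade containing exactly {S34, S83, S94} attaches to the tree at the node subtending ((S42,S53),(S83,S94,S34)).
The other lineage descending from that same node — the sister group — is (S42,S53); its 2 tips in alphabetical order are the answer.

S42, S53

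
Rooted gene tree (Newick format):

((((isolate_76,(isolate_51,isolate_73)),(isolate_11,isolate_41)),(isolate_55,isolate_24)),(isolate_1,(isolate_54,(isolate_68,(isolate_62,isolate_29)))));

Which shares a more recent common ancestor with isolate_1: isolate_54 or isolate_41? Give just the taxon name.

isolate_54

The MRCA of isolate_1 and isolate_54 subtends (isolate_1,(isolate_54,(isolate_68,(isolate_62,isolate_29)))) (5 taxa).
The MRCA of isolate_1 and isolate_41 is the root, subtending the entire tree (12 taxa).
The first is nested inside the second, so isolate_1 shares a more recent common ancestor with isolate_54.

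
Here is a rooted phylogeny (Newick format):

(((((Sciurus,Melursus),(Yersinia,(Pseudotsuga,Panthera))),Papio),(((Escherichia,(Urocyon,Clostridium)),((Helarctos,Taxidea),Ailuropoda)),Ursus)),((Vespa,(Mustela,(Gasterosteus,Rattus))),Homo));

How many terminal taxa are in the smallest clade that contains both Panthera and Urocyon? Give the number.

13

The MRCA of Panthera and Urocyon is the node subtending ((((Sciurus,Melursus),(Yersinia,(Pseudotsuga,Panthera))),Papio),(((Escherichia,(Urocyon,Clostridium)),((Helarctos,Taxidea),Ailuropoda)),Ursus)).
That clade contains 13 terminal taxa: Ailuropoda, Clostridium, Escherichia, Helarctos, Melursus, Panthera, Papio, Pseudotsuga, Sciurus, Taxidea, Urocyon, Ursus, Yersinia.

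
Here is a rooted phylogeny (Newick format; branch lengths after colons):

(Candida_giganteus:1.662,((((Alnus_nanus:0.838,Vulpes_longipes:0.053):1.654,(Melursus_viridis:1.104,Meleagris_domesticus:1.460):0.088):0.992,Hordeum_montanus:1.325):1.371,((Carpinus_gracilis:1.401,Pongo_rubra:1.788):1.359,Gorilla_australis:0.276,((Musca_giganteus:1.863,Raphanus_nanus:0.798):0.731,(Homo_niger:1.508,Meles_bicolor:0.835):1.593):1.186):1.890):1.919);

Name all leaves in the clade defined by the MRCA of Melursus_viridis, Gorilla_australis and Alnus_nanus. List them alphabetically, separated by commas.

Alnus_nanus, Carpinus_gracilis, Gorilla_australis, Homo_niger, Hordeum_montanus, Meleagris_domesticus, Meles_bicolor, Melursus_viridis, Musca_giganteus, Pongo_rubra, Raphanus_nanus, Vulpes_longipes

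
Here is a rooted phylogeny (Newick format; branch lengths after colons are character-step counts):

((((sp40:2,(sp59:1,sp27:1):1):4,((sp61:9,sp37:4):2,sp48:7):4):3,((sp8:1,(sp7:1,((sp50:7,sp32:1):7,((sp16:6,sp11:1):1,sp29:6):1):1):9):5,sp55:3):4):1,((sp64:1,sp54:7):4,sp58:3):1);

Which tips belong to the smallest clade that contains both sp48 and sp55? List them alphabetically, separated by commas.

sp11, sp16, sp27, sp29, sp32, sp37, sp40, sp48, sp50, sp55, sp59, sp61, sp7, sp8

Tracing sp48: it sits inside ((sp61,sp37),sp48).
Tracing sp55: it sits inside ((sp8,(sp7,((sp50,sp32),((sp16,sp11),sp29)))),sp55).
The smallest clade enclosing both is (((sp40,(sp59,sp27)),((sp61,sp37),sp48)),((sp8,(sp7,((sp50,sp32),((sp16,sp11),sp29)))),sp55)); the answer is its 14 terminal taxa in alphabetical order.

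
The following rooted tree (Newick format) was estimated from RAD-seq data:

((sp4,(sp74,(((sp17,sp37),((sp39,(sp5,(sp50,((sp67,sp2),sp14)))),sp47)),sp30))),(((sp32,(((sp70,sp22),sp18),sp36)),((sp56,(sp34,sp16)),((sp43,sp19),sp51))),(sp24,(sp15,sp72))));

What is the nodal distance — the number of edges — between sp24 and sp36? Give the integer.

6

The MRCA of sp24 and sp36 is the node subtending (((sp32,(((sp70,sp22),sp18),sp36)),((sp56,(sp34,sp16)),((sp43,sp19),sp51))),(sp24,(sp15,sp72))).
From sp24 up to that node: 2 branches. From sp36 up to the same node: 4 branches. Total: 2 + 4 = 6.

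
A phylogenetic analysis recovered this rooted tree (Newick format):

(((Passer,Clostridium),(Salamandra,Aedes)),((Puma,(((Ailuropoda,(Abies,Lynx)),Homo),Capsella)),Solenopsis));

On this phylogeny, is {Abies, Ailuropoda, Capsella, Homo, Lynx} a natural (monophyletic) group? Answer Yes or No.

Yes

The most recent common ancestor of these taxa subtends (((Ailuropoda,(Abies,Lynx)),Homo),Capsella).
That clade has exactly 5 tips — every listed taxon and nothing else — so the group is monophyletic.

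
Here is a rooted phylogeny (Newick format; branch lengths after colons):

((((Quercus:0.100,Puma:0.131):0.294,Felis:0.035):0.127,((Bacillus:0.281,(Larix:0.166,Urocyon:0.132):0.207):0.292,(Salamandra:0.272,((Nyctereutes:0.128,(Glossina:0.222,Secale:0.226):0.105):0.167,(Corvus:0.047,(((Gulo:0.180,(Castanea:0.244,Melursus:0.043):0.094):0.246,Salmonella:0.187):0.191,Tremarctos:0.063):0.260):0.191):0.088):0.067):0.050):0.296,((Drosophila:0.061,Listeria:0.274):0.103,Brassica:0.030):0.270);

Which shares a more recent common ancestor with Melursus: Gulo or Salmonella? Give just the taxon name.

Gulo

The MRCA of Melursus and Gulo subtends (Gulo,(Castanea,Melursus)) (3 taxa).
The MRCA of Melursus and Salmonella subtends ((Gulo,(Castanea,Melursus)),Salmonella) (4 taxa).
The first is nested inside the second, so Melursus shares a more recent common ancestor with Gulo.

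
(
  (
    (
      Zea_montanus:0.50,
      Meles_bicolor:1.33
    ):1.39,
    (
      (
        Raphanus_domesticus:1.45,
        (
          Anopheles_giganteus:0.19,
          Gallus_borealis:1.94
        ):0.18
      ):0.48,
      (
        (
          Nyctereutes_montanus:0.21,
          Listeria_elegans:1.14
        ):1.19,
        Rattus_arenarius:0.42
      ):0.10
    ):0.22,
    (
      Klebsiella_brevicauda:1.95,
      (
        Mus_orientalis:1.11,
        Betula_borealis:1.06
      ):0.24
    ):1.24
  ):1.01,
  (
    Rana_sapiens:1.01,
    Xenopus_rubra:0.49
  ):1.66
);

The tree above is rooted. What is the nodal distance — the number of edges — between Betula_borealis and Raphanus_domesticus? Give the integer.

The MRCA of Betula_borealis and Raphanus_domesticus is the node subtending ((Zea_montanus,Meles_bicolor),((Raphanus_domesticus,(Anopheles_giganteus,Gallus_borealis)),((Nyctereutes_montanus,Listeria_elegans),Rattus_arenarius)),(Klebsiella_brevicauda,(Mus_orientalis,Betula_borealis))).
From Betula_borealis up to that node: 3 branches. From Raphanus_domesticus up to the same node: 3 branches. Total: 3 + 3 = 6.

6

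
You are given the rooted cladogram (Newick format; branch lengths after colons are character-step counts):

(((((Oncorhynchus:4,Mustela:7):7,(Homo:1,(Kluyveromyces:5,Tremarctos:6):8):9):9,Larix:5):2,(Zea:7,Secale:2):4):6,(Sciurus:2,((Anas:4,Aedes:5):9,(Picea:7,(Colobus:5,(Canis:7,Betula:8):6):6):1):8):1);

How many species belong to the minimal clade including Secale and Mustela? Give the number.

The MRCA of Secale and Mustela is the node subtending ((((Oncorhynchus,Mustela),(Homo,(Kluyveromyces,Tremarctos))),Larix),(Zea,Secale)).
That clade contains 8 terminal taxa: Homo, Kluyveromyces, Larix, Mustela, Oncorhynchus, Secale, Tremarctos, Zea.

8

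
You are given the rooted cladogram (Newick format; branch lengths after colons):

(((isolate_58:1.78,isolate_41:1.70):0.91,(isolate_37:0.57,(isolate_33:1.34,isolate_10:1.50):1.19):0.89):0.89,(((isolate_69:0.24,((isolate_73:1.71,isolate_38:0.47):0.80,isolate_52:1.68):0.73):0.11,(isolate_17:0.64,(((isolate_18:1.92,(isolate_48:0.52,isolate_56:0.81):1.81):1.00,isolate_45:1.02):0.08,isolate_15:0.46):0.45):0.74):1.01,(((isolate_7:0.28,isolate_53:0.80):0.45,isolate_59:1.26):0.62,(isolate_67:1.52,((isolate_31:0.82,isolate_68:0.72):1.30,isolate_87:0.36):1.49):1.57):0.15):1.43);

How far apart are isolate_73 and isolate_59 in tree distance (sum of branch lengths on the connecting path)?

6.39

The path runs isolate_73 → … → MRCA → … → isolate_59; the MRCA is the node subtending (((isolate_69,((isolate_73,isolate_38),isolate_52)),(isolate_17,(((isolate_18,(isolate_48,isolate_56)),isolate_45),isolate_15))),(((isolate_7,isolate_53),isolate_59),(isolate_67,((isolate_31,isolate_68),isolate_87)))).
Branch lengths along that path: 1.71 + 0.80 + 0.73 + 0.11 + 1.01 + 0.15 + 0.62 + 1.26 = 6.39.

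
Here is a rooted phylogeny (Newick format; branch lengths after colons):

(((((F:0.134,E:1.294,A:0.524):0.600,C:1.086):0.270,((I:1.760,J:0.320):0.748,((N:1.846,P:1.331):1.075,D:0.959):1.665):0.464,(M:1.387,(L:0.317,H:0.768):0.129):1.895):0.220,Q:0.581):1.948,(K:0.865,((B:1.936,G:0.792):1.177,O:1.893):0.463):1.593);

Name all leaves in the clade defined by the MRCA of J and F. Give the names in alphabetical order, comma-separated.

A, C, D, E, F, H, I, J, L, M, N, P

Tracing J: it sits inside (I,J).
Tracing F: it sits inside (F,E,A).
The smallest clade enclosing both is (((F,E,A),C),((I,J),((N,P),D)),(M,(L,H))); the answer is its 12 terminal taxa in alphabetical order.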